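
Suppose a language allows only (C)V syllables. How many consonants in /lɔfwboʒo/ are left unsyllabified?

2

The consonants /f/, /w/ cannot be parsed into a legal (C)V syllable (no codas are permitted; onsets are limited to one consonant).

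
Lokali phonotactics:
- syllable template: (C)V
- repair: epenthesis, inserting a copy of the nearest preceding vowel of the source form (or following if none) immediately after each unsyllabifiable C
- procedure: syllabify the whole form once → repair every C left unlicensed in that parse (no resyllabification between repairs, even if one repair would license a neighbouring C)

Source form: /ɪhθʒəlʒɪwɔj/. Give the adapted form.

Under (C)V, the unsyllabifiable consonants are /h/, /θ/, /l/, /j/ (no codas are permitted; onsets are limited to one consonant).
Each unlicensed consonant becomes the onset of a new syllable: /h/ → /hɪ/, /θ/ → /θɪ/, /l/ → /lə/, /j/ → /jɔ/.

ɪhɪθɪʒələʒɪwɔjɔ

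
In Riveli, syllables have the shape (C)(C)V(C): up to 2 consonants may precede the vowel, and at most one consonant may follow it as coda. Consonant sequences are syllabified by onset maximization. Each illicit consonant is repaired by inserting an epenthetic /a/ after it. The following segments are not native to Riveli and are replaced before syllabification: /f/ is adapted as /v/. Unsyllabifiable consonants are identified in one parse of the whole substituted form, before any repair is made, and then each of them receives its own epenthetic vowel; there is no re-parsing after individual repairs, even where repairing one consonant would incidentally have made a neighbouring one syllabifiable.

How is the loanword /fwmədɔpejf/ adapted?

Substitution: /f/ → /v/, giving /vwmədɔpejv/.
The consonants /v/, /v/ cannot be parsed into a legal (C)(C)V(C) syllable (at most one coda consonant is licensed; onsets may contain at most 2 consonants).
Inserting the epenthetic vowel yields /v/ → /va/, /v/ → /va/.

vawmədɔpejva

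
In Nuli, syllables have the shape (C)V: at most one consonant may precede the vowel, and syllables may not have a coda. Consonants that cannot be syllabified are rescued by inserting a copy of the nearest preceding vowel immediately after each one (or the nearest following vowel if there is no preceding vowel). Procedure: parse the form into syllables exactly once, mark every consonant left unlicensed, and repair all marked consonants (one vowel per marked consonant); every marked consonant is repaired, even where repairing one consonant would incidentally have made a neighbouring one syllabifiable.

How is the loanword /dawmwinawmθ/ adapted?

Under (C)V, the unsyllabifiable consonants are /w/, /m/, /w/, /m/, /θ/ (no codas are permitted; onsets are limited to one consonant).
Inserting the epenthetic vowel yields /w/ → /wa/, /m/ → /ma/, /w/ → /wa/, /m/ → /ma/, /θ/ → /θa/.

dawamawinawamaθa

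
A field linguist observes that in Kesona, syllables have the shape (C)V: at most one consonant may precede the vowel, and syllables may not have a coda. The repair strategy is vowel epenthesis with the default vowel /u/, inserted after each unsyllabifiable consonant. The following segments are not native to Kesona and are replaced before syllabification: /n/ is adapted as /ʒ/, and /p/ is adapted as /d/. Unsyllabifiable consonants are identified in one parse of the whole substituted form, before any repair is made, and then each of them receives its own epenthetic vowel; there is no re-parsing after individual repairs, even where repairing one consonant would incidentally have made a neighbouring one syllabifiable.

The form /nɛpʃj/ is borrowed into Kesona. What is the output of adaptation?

Substitution: /n/ → /ʒ/, /p/ → /d/, giving /ʒɛdʃj/.
Under (C)V, the unsyllabifiable consonants are /d/, /ʃ/, /j/ (no codas are permitted; onsets are limited to one consonant).
Inserting the epenthetic vowel yields /d/ → /du/, /ʃ/ → /ʃu/, /j/ → /ju/.

ʒɛduʃuju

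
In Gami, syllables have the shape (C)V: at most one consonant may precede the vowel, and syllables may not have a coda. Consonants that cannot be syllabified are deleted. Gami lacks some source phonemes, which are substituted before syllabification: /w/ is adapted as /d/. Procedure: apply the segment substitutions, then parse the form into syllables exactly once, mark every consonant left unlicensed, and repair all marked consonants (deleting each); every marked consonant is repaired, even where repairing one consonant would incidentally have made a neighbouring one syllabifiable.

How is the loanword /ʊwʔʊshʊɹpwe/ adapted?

Substitution: /w/ → /d/, giving /ʊdʔʊshʊɹpde/.
Under (C)V, the unsyllabifiable consonants are /d/, /s/, /ɹ/, /p/ (no codas are permitted; onsets are limited to one consonant).
Each unlicensed consonant is deleted: /d/, /s/, /ɹ/, /p/.

ʊʔʊhʊde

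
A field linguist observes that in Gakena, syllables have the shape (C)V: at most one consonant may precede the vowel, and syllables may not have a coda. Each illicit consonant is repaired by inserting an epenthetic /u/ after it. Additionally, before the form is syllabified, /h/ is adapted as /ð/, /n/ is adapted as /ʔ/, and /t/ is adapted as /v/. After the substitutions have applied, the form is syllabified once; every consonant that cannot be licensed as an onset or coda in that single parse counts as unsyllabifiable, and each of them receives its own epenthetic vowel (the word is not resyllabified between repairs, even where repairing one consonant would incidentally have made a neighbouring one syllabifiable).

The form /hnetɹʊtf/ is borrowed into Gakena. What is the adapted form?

ðuʔevuɹʊvufu

Substitution: /h/ → /ð/, /n/ → /ʔ/, /t/ → /v/, giving /ðʔevɹʊvf/.
Syllabifying with onset maximization leaves /ð/, /v/, /v/, /f/ stranded (no codas are permitted; onsets are limited to one consonant).
Each unlicensed consonant becomes the onset of a new syllable: /ð/ → /ðu/, /v/ → /vu/, /v/ → /vu/, /f/ → /fu/.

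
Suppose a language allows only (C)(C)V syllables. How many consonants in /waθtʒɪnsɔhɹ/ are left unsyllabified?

3

Under (C)(C)V, the unsyllabifiable consonants are /θ/, /h/, /ɹ/ (no codas are permitted; onsets may contain at most 2 consonants).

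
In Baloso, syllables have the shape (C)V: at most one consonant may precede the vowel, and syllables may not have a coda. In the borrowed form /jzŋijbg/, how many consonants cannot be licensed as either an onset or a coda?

The consonants /j/, /z/, /j/, /b/, /g/ cannot be parsed into a legal (C)V syllable (no codas are permitted; onsets are limited to one consonant).

5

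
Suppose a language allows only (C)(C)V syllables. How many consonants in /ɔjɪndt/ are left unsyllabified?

Under (C)(C)V, the unsyllabifiable consonants are /n/, /d/, /t/ (no codas are permitted; onsets may contain at most 2 consonants).

3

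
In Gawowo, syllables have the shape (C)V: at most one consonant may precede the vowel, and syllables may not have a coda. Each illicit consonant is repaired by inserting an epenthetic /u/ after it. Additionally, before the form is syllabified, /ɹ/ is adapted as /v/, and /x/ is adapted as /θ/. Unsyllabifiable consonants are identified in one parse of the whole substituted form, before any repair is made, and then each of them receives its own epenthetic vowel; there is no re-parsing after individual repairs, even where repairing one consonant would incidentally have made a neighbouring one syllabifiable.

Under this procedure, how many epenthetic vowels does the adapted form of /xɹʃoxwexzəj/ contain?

5

After substitution the input is /θvʃoθweθzəj/.
The unsyllabifiable consonants are /θ/, /v/, /θ/, /θ/, /j/; each receives one epenthetic vowel.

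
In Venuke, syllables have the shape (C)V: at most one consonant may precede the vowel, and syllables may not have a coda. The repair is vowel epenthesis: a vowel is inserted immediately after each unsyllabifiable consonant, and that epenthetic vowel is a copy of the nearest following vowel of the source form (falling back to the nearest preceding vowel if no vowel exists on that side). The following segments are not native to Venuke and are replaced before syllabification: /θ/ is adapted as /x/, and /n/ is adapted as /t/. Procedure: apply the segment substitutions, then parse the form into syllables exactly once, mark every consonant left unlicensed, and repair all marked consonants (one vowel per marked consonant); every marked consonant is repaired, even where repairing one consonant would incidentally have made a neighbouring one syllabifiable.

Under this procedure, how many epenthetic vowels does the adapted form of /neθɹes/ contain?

After substitution the input is /texɹes/.
The unsyllabifiable consonants are /x/, /s/; each receives one epenthetic vowel.

2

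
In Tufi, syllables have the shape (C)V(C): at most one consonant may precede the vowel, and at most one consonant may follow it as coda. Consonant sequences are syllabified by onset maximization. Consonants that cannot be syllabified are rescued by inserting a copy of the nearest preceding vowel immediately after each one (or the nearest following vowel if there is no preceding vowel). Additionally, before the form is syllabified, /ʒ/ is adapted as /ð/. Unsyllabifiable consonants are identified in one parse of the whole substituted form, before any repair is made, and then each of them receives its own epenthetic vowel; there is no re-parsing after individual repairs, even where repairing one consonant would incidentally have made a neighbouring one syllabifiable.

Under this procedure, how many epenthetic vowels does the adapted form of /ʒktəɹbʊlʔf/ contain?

4

After substitution the input is /ðktəɹbʊlʔf/.
The unsyllabifiable consonants are /ð/, /k/, /ʔ/, /f/; each receives one epenthetic vowel.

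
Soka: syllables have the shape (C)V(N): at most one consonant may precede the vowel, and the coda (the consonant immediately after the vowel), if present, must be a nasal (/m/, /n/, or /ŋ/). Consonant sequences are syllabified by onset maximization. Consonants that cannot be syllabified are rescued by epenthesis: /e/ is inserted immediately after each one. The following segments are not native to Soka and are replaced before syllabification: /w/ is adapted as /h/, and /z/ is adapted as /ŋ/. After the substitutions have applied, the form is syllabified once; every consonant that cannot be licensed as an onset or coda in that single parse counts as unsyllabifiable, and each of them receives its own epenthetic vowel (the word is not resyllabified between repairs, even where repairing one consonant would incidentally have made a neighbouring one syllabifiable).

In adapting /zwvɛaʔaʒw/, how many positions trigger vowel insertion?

After substitution the input is /ŋhvɛaʔaʒh/.
The unsyllabifiable consonants are /ŋ/, /h/, /ʒ/, /h/; each receives one epenthetic vowel.

4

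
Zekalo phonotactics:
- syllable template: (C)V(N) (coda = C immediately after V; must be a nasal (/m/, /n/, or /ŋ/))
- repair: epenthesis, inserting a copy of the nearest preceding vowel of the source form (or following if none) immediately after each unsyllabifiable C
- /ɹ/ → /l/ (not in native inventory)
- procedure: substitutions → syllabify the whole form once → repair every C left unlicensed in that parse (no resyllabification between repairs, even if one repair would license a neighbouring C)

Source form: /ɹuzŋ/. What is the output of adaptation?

Substitution: /ɹ/ → /l/, giving /luzŋ/.
The consonants /z/, /ŋ/ cannot be parsed into a legal (C)V(N) syllable (only a nasal (/m/, /n/, or /ŋ/) is licensed in coda position; onsets are limited to one consonant).
Each unlicensed consonant becomes the onset of a new syllable: /z/ → /zu/, /ŋ/ → /ŋu/.

luzuŋu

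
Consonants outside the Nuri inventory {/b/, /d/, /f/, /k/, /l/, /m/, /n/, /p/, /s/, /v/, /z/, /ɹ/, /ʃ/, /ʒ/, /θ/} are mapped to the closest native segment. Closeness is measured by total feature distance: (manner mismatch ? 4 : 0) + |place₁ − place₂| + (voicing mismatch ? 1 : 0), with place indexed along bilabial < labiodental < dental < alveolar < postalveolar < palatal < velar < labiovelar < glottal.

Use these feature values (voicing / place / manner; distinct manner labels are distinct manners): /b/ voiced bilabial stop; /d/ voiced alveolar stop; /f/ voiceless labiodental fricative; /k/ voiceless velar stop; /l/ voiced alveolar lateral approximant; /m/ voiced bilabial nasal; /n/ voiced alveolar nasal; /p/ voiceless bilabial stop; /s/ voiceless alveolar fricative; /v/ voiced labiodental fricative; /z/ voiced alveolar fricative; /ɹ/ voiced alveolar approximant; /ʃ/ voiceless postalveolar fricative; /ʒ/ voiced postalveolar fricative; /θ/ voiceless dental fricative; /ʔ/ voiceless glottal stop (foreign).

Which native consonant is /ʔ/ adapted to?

k

/k/ is closest: same manner (stop), place distance 2 (glottal→velar), same voicing; total 2. Next closest is /d/ at distance 6.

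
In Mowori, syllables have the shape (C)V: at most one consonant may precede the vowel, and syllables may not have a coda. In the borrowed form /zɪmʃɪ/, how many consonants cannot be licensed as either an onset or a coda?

Under (C)V, the unsyllabifiable consonants are /m/ (no codas are permitted; onsets are limited to one consonant).

1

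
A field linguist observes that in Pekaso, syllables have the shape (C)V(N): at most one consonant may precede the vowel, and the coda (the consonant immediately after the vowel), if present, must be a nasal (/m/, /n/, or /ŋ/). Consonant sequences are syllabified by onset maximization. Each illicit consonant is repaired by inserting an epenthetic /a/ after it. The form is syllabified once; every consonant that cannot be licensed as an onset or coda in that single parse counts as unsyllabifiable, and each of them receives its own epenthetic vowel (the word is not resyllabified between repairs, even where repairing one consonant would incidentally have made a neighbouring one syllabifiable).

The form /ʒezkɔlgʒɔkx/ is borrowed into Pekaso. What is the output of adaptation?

ʒezakɔlagaʒɔkaxa

Under (C)V(N), the unsyllabifiable consonants are /z/, /l/, /g/, /k/, /x/ (only a nasal (/m/, /n/, or /ŋ/) is licensed in coda position; onsets are limited to one consonant).
Each unlicensed consonant becomes the onset of a new syllable: /z/ → /za/, /l/ → /la/, /g/ → /ga/, /k/ → /ka/, /x/ → /xa/.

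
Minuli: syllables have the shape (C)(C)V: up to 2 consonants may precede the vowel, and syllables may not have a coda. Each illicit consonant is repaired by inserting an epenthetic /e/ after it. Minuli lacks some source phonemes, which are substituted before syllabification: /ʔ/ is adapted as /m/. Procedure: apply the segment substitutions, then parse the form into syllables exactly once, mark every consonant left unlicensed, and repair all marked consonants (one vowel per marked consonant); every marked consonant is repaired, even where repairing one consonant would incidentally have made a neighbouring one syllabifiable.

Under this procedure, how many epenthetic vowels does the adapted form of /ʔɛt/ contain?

After substitution the input is /mɛt/.
The unsyllabifiable consonants are /t/; each receives one epenthetic vowel.

1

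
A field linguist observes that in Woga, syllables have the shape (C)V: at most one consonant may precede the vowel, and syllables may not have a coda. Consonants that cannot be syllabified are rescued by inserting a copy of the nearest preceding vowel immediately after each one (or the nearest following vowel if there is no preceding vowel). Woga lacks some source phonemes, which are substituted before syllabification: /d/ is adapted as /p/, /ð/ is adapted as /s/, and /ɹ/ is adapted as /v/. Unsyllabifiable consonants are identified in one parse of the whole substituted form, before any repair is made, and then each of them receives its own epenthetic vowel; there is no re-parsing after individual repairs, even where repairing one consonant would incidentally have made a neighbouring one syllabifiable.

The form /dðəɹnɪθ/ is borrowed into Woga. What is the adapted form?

Substitution: /d/ → /p/, /ð/ → /s/, /ɹ/ → /v/, giving /psəvnɪθ/.
Under (C)V, the unsyllabifiable consonants are /p/, /v/, /θ/ (no codas are permitted; onsets are limited to one consonant).
Each unlicensed consonant becomes the onset of a new syllable: /p/ → /pə/, /v/ → /və/, /θ/ → /θɪ/.

pəsəvənɪθɪ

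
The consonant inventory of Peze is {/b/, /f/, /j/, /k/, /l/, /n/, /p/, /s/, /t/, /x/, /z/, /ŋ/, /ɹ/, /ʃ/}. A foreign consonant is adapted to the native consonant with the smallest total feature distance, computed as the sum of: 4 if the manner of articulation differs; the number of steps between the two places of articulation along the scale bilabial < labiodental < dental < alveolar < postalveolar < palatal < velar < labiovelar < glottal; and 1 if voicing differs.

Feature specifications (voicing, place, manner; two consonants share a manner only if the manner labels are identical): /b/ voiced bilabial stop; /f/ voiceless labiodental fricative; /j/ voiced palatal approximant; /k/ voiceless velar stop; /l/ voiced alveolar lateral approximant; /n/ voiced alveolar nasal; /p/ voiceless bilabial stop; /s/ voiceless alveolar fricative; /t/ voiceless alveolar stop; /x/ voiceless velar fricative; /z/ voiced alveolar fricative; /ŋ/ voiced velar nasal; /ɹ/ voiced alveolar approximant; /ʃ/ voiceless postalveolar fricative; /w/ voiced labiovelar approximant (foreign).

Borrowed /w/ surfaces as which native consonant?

/j/ is closest: same manner (approximant), place distance 2 (labiovelar→palatal), same voicing; total 2. Next closest is /ɹ/ at distance 4.

j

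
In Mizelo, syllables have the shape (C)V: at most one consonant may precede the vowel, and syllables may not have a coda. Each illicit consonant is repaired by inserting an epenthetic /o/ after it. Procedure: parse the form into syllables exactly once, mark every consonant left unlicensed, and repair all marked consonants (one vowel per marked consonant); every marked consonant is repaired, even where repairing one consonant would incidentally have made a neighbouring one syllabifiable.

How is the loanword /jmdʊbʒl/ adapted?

The consonants /j/, /m/, /b/, /ʒ/, /l/ cannot be parsed into a legal (C)V syllable (no codas are permitted; onsets are limited to one consonant).
Epenthesis after each stranded consonant: /j/ → /jo/, /m/ → /mo/, /b/ → /bo/, /ʒ/ → /ʒo/, /l/ → /lo/.

jomodʊboʒolo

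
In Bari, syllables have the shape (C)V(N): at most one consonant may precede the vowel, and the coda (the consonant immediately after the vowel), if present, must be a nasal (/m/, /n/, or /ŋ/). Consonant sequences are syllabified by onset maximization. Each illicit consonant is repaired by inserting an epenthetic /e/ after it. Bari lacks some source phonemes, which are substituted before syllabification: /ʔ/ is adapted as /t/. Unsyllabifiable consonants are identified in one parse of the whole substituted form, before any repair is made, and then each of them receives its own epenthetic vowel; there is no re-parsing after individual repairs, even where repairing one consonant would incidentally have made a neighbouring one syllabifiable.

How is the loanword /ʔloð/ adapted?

Substitution: /ʔ/ → /t/, giving /tloð/.
The consonants /t/, /ð/ cannot be parsed into a legal (C)V(N) syllable (only a nasal (/m/, /n/, or /ŋ/) is licensed in coda position; onsets are limited to one consonant).
Inserting the epenthetic vowel yields /t/ → /te/, /ð/ → /ðe/.

teloðe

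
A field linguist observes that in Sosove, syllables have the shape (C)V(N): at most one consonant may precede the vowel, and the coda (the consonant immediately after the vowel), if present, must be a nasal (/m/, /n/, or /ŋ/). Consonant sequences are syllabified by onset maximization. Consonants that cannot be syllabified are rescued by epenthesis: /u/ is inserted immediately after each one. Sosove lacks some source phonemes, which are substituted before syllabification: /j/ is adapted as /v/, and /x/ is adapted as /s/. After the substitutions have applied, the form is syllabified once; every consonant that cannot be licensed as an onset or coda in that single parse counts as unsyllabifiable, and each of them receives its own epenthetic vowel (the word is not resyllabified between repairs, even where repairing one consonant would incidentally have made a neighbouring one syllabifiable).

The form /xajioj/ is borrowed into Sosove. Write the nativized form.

saviovu

Substitution: /x/ → /s/, /j/ → /v/, giving /saviov/.
Under (C)V(N), the unsyllabifiable consonants are /v/ (only a nasal (/m/, /n/, or /ŋ/) is licensed in coda position; onsets are limited to one consonant).
Each unlicensed consonant becomes the onset of a new syllable: /v/ → /vu/.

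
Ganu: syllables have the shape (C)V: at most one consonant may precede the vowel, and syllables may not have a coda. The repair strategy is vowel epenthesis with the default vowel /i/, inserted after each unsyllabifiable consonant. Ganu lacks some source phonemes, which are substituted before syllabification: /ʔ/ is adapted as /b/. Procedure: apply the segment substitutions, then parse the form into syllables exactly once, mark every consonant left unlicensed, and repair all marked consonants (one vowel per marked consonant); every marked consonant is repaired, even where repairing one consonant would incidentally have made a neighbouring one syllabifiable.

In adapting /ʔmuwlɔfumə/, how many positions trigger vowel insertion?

2

After substitution the input is /bmuwlɔfumə/.
The unsyllabifiable consonants are /b/, /w/; each receives one epenthetic vowel.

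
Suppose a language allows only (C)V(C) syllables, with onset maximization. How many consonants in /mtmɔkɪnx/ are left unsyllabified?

3

Under (C)V(C), the unsyllabifiable consonants are /m/, /t/, /x/ (at most one coda consonant is licensed; onsets are limited to one consonant).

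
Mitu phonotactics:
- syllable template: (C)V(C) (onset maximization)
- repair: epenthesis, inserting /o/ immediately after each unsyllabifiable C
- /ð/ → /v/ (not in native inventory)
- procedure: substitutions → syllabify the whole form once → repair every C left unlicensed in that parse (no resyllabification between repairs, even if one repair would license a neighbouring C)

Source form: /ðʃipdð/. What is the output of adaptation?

voʃipdovo

Substitution: /ð/ → /v/, giving /vʃipdv/.
Syllabifying with onset maximization leaves /v/, /d/, /v/ stranded (at most one coda consonant is licensed; onsets are limited to one consonant).
Epenthesis after each stranded consonant: /v/ → /vo/, /d/ → /do/, /v/ → /vo/.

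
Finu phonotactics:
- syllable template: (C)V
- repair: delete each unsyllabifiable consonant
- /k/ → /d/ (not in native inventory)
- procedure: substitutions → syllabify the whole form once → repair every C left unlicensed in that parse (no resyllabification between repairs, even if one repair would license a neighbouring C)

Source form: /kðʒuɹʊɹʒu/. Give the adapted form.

ʒuɹʊʒu

Substitution: /k/ → /d/, giving /dðʒuɹʊɹʒu/.
Under (C)V, the unsyllabifiable consonants are /d/, /ð/, /ɹ/ (no codas are permitted; onsets are limited to one consonant).
Each unlicensed consonant is deleted: /d/, /ð/, /ɹ/.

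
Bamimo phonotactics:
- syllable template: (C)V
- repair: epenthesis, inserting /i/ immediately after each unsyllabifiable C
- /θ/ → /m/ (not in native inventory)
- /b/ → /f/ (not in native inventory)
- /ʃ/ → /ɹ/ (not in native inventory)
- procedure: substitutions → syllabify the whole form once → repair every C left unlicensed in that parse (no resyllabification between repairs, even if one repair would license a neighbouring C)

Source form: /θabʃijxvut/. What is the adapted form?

Substitution: /θ/ → /m/, /b/ → /f/, /ʃ/ → /ɹ/, giving /mafɹijxvut/.
The consonants /f/, /j/, /x/, /t/ cannot be parsed into a legal (C)V syllable (no codas are permitted; onsets are limited to one consonant).
Each unlicensed consonant becomes the onset of a new syllable: /f/ → /fi/, /j/ → /ji/, /x/ → /xi/, /t/ → /ti/.

mafiɹijixivuti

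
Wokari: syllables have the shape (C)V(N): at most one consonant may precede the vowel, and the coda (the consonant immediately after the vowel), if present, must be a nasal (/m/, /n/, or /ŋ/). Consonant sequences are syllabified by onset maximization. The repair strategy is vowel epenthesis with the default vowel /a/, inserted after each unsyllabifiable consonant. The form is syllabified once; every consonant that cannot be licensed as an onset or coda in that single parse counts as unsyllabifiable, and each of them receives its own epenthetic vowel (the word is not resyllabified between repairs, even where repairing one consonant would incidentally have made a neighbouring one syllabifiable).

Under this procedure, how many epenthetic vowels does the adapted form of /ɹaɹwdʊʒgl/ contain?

5

The unsyllabifiable consonants are /ɹ/, /w/, /ʒ/, /g/, /l/; each receives one epenthetic vowel.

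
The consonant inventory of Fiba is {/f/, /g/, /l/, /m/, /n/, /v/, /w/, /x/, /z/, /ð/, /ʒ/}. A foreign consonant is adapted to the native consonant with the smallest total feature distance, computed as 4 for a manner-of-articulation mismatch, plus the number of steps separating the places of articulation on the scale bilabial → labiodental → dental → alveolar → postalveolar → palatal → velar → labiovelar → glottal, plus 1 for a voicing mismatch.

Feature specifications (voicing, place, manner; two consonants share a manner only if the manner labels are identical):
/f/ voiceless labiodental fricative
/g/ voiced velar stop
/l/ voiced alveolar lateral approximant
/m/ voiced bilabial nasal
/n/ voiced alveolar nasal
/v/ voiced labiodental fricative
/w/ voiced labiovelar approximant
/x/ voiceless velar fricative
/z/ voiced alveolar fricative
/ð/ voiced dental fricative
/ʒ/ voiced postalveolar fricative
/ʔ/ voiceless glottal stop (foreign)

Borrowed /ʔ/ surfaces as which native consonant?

/g/ is closest: same manner (stop), place distance 2 (glottal→velar), voicing differs (+1); total 3. Next closest is /w/ at distance 6.

g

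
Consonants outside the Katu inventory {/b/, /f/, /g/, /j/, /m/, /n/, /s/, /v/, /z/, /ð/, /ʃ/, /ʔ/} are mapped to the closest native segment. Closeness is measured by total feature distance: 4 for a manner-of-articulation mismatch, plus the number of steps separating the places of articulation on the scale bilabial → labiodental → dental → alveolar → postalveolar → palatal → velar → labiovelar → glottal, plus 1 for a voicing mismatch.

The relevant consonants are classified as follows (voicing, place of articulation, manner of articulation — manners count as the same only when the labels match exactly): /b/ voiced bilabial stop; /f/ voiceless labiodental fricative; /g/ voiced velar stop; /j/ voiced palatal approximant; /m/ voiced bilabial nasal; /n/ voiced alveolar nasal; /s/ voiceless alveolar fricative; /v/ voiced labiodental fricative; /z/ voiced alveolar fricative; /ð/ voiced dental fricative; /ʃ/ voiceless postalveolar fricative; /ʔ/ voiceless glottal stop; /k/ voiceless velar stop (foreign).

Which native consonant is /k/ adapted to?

/g/ is closest: same manner (stop), place distance 0 (velar→velar), voicing differs (+1); total 1. Next closest is /ʔ/ at distance 2.

g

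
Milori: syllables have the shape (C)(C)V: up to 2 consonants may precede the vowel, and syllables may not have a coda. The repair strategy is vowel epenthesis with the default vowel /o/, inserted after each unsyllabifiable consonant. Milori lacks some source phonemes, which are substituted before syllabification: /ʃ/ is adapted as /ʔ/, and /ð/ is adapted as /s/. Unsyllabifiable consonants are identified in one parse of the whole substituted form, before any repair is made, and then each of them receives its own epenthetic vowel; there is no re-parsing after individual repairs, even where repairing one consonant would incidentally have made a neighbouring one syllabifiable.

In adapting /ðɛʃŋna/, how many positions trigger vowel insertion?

After substitution the input is /sɛʔŋna/.
The unsyllabifiable consonants are /ʔ/; each receives one epenthetic vowel.

1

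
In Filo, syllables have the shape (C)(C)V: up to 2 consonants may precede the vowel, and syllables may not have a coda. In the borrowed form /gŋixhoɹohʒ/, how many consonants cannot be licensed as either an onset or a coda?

Syllabifying with onset maximization leaves /h/, /ʒ/ stranded (no codas are permitted; onsets may contain at most 2 consonants).

2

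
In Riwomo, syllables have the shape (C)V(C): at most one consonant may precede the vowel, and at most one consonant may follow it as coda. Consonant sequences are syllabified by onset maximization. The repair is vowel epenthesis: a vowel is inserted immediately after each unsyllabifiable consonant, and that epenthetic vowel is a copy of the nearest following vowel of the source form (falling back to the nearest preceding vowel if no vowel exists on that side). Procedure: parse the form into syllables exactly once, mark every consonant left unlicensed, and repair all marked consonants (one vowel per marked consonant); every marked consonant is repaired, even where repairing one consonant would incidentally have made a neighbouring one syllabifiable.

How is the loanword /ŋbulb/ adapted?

Syllabifying with onset maximization leaves /ŋ/, /b/ stranded (at most one coda consonant is licensed; onsets are limited to one consonant).
Epenthesis after each stranded consonant: /ŋ/ → /ŋu/, /b/ → /bu/.

ŋubulbu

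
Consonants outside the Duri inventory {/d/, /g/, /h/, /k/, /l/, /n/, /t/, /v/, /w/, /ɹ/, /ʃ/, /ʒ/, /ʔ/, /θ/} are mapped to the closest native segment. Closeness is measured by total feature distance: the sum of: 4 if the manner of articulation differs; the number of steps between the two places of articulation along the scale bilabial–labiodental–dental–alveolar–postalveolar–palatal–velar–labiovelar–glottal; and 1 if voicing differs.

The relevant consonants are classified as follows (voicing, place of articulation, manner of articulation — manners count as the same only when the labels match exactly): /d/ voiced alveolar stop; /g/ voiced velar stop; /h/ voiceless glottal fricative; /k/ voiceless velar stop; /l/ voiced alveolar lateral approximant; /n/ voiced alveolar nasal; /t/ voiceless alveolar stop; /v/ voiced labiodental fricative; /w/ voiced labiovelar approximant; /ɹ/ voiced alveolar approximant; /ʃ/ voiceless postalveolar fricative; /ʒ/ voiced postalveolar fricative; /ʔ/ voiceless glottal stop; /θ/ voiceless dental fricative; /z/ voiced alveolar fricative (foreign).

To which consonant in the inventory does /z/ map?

/ʒ/ is closest: same manner (fricative), place distance 1 (alveolar→postalveolar), same voicing; total 1. Next closest is /v/ at distance 2.

ʒ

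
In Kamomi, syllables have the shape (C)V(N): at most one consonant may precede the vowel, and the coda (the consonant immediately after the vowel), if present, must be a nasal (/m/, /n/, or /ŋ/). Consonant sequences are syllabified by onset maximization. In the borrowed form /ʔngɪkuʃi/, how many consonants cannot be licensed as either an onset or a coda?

Syllabifying with onset maximization leaves /ʔ/, /n/ stranded (only a nasal (/m/, /n/, or /ŋ/) is licensed in coda position; onsets are limited to one consonant).

2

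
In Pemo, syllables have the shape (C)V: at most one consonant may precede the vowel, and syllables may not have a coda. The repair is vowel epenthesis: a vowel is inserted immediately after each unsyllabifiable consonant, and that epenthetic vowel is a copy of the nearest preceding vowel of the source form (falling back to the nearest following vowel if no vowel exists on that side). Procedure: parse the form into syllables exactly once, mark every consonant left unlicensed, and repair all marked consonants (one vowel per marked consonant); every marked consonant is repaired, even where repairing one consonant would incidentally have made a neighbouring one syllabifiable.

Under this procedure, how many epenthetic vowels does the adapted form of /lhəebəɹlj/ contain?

4

The unsyllabifiable consonants are /l/, /ɹ/, /l/, /j/; each receives one epenthetic vowel.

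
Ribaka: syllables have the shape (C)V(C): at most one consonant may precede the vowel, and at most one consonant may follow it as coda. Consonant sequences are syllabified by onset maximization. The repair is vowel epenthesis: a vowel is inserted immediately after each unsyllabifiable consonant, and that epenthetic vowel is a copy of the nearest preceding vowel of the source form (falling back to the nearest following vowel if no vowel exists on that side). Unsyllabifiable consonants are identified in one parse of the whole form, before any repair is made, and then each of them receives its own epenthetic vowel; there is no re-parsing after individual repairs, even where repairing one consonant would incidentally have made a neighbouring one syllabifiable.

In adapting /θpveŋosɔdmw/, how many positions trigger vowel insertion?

The unsyllabifiable consonants are /θ/, /p/, /m/, /w/; each receives one epenthetic vowel.

4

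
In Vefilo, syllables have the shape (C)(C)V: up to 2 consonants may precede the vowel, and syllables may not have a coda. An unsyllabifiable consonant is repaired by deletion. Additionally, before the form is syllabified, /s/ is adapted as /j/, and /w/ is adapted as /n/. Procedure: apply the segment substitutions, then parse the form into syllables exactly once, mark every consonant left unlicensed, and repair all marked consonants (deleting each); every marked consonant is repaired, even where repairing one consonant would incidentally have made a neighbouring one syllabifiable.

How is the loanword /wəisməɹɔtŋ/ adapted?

nəijməɹɔ

Substitution: /w/ → /n/, /s/ → /j/, giving /nəijməɹɔtŋ/.
Syllabifying with onset maximization leaves /t/, /ŋ/ stranded (no codas are permitted; onsets may contain at most 2 consonants).
Deletion applies to /t/, /ŋ/.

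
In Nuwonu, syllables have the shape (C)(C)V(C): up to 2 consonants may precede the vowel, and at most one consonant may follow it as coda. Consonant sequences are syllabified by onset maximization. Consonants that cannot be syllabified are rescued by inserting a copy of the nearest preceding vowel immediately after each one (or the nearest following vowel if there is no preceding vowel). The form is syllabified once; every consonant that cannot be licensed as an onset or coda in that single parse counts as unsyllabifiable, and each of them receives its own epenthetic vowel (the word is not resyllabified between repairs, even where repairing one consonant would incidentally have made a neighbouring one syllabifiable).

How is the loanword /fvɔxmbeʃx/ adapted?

fvɔxmbeʃxe

Under (C)(C)V(C), the unsyllabifiable consonants are /x/ (at most one coda consonant is licensed; onsets may contain at most 2 consonants).
Each unlicensed consonant becomes the onset of a new syllable: /x/ → /xe/.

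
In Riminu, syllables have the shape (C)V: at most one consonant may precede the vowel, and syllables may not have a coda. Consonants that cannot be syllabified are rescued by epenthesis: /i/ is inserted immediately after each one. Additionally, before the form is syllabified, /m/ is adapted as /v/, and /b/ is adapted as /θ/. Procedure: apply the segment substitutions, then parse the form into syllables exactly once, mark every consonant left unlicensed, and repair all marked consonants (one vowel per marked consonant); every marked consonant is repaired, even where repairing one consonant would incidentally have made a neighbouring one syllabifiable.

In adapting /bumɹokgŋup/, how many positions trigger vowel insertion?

4

After substitution the input is /θuvɹokgŋup/.
The unsyllabifiable consonants are /v/, /k/, /g/, /p/; each receives one epenthetic vowel.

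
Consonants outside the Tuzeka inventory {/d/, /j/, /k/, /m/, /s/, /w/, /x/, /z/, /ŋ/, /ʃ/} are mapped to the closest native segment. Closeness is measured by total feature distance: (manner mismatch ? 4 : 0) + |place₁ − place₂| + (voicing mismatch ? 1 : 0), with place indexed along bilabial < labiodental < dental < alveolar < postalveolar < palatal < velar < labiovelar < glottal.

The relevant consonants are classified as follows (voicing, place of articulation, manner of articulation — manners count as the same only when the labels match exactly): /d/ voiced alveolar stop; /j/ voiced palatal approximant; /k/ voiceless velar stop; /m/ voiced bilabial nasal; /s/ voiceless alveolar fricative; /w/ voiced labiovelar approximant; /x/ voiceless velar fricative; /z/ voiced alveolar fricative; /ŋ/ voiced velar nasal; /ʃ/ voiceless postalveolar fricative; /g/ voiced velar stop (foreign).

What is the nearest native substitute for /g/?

k

/k/ is closest: same manner (stop), place distance 0 (velar→velar), voicing differs (+1); total 1. Next closest is /d/ at distance 3.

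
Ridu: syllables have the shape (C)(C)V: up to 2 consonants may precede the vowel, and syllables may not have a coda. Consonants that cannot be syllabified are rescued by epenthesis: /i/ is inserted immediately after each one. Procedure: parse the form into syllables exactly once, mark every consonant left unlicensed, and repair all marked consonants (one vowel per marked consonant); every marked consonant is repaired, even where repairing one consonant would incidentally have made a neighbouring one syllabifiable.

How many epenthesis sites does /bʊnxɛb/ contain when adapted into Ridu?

The unsyllabifiable consonants are /b/; each receives one epenthetic vowel.

1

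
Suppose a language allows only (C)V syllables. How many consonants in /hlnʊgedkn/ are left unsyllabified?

The consonants /h/, /l/, /d/, /k/, /n/ cannot be parsed into a legal (C)V syllable (no codas are permitted; onsets are limited to one consonant).

5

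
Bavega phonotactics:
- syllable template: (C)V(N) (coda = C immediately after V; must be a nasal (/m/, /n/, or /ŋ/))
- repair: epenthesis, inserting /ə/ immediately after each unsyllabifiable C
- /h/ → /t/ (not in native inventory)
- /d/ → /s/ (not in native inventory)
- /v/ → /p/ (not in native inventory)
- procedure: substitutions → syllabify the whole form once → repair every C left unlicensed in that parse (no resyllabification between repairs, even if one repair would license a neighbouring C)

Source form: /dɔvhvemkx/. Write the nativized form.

sɔpətəpemkəxə

Substitution: /d/ → /s/, /v/ → /p/, /h/ → /t/, giving /sɔptpemkx/.
Syllabifying with onset maximization leaves /p/, /t/, /k/, /x/ stranded (only a nasal (/m/, /n/, or /ŋ/) is licensed in coda position; onsets are limited to one consonant).
Each unlicensed consonant becomes the onset of a new syllable: /p/ → /pə/, /t/ → /tə/, /k/ → /kə/, /x/ → /xə/.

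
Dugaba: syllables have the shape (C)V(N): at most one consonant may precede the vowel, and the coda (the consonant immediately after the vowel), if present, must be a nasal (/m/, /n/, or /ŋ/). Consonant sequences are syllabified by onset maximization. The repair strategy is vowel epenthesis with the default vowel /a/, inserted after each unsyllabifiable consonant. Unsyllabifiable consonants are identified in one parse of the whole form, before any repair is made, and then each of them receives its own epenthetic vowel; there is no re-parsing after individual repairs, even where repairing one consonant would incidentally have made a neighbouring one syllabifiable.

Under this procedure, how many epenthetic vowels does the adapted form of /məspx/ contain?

3

The unsyllabifiable consonants are /s/, /p/, /x/; each receives one epenthetic vowel.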